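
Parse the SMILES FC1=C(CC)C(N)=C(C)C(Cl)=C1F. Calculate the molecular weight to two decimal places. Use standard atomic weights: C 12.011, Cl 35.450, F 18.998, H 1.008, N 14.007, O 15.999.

First, the molecular formula is C9H10ClF2N (counting implicit H from valence).
  C: 9 × 12.011 = 108.099
  Cl: 1 × 35.450 = 35.450
  F: 2 × 18.998 = 37.996
  H: 10 × 1.008 = 10.080
  N: 1 × 14.007 = 14.007
Sum: 9×12.011 + 1×35.450 + 2×18.998 + 10×1.008 + 1×14.007 = 205.632 → 205.63 g/mol.

205.63 g/mol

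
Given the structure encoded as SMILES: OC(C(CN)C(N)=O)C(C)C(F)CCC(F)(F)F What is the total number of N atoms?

2

Scan the SMILES for N atoms (remember two-letter symbols like Cl and Br are single atoms).
Nitrogen count: 2.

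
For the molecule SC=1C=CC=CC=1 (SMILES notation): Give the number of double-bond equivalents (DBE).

Degree of unsaturation = (number of rings) + (number of π bonds).
Ring closures in the SMILES: 1.
π bonds: 3 double bonds (each 1 DoU) → 3 DoU from unsaturation.
Total DoU = 1 + 3 = 4.

4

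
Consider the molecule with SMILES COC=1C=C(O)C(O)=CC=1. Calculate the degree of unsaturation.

Molecular formula: C7H8O3.
DoU = (2C + 2 + N − H − X) / 2, where X is the halogen count and O/S are ignored.
    = (2·7 + 2 + 0 − 8 − 0) / 2 = 8 / 2 = 4.

4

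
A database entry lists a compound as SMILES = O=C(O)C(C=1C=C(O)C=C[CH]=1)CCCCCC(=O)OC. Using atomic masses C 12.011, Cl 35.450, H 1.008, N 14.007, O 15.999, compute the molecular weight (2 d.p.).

First, the molecular formula is C15H20O5 (counting implicit H from valence).
  C: 15 × 12.011 = 180.165
  H: 20 × 1.008 = 20.160
  O: 5 × 15.999 = 79.995
Sum: 15×12.011 + 20×1.008 + 5×15.999 = 280.320 → 280.32 g/mol.

280.32 g/mol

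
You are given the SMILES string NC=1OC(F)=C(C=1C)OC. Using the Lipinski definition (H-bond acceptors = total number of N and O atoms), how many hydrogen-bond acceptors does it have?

N atoms: 1; O atoms: 2.
Lipinski HBA = 1 + 2 = 3.

3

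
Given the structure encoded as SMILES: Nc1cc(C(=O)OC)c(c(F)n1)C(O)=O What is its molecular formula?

Walk through each heavy atom and fill implicit hydrogens from standard valence (C 4, N 3, O 2, S 2, halogen 1); for lowercase aromatic atoms, an aromatic c carries 1 H when it has two neighbours and 0 H with three, and aromatic n carries 0 H:
  atom 1: N, bond orders sum to 1 (valence 3) → 2 H
  atom 2: aromatic c, 3 neighbours → 0 H
  atom 3: aromatic c, 2 neighbours → 1 H
  atom 4: aromatic c, 3 neighbours → 0 H
  atom 5: C, bond orders sum to 4 (valence 4) → 0 H
  atom 6: O, bond orders sum to 2 (valence 2) → 0 H
  atom 7: O, bond orders sum to 2 (valence 2) → 0 H
  atom 8: C, bond orders sum to 1 (valence 4) → 3 H
  atom 9: aromatic c, 3 neighbours → 0 H
  atom 10: aromatic c, 3 neighbours → 0 H
  atom 11: F (halogen, monovalent) → 0 H
  atom 12: aromatic n, 2 neighbours → 0 H
  atom 13: C, bond orders sum to 4 (valence 4) → 0 H
  atom 14: O, bond orders sum to 1 (valence 2) → 1 H
  atom 15: O, bond orders sum to 2 (valence 2) → 0 H
Totals → C:8, H:7, F:1, N:2, O:4.

C8H7FN2O4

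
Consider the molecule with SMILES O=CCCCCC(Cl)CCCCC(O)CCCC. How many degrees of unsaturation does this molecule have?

Molecular formula: C15H29ClO2.
DoU = (2C + 2 + N − H − X) / 2, where X is the halogen count and O/S are ignored.
    = (2·15 + 2 + 0 − 29 − 1) / 2 = 2 / 2 = 1.

1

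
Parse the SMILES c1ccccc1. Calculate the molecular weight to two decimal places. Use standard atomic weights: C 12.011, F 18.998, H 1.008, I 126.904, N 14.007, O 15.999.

78.11 g/mol

First, the molecular formula is C6H6 (counting implicit H from valence).
  C: 6 × 12.011 = 72.066
  H: 6 × 1.008 = 6.048
Sum: 6×12.011 + 6×1.008 = 78.114 → 78.11 g/mol.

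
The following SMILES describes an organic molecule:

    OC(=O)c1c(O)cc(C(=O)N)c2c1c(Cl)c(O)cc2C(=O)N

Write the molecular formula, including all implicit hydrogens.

Walk through each heavy atom and fill implicit hydrogens from standard valence (C 4, N 3, O 2, S 2, halogen 1); for lowercase aromatic atoms, an aromatic c carries 1 H when it has two neighbours and 0 H with three, and aromatic n carries 0 H:
  atom 1: O, bond orders sum to 1 (valence 2) → 1 H
  atom 2: C, bond orders sum to 4 (valence 4) → 0 H
  atom 3: O, bond orders sum to 2 (valence 2) → 0 H
  atom 4: aromatic c, 3 neighbours → 0 H
  atom 5: aromatic c, 3 neighbours → 0 H
  atom 6: O, bond orders sum to 1 (valence 2) → 1 H
  atom 7: aromatic c, 2 neighbours → 1 H
  atom 8: aromatic c, 3 neighbours → 0 H
  atom 9: C, bond orders sum to 4 (valence 4) → 0 H
  atom 10: O, bond orders sum to 2 (valence 2) → 0 H
  atom 11: N, bond orders sum to 1 (valence 3) → 2 H
  atom 12: aromatic c, 3 neighbours → 0 H
  atom 13: aromatic c, 3 neighbours → 0 H
  atom 14: aromatic c, 3 neighbours → 0 H
  atom 15: Cl (halogen, monovalent) → 0 H
  atom 16: aromatic c, 3 neighbours → 0 H
  atom 17: O, bond orders sum to 1 (valence 2) → 1 H
  atom 18: aromatic c, 2 neighbours → 1 H
  atom 19: aromatic c, 3 neighbours → 0 H
  atom 20: C, bond orders sum to 4 (valence 4) → 0 H
  atom 21: O, bond orders sum to 2 (valence 2) → 0 H
  atom 22: N, bond orders sum to 1 (valence 3) → 2 H
Totals → C:13, H:9, Cl:1, N:2, O:6.

C13H9ClN2O6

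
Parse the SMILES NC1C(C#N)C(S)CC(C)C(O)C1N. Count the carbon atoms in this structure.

9

Count every carbon token in the SMILES (each C, including those in ring-closure positions and inside branches).
Carbon count: 9.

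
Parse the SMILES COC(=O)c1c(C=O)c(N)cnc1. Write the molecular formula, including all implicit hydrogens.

C8H8N2O3

Walk through each heavy atom and fill implicit hydrogens from standard valence (C 4, N 3, O 2, S 2, halogen 1); for lowercase aromatic atoms, an aromatic c carries 1 H when it has two neighbours and 0 H with three, and aromatic n carries 0 H:
  atom 1: C, bond orders sum to 1 (valence 4) → 3 H
  atom 2: O, bond orders sum to 2 (valence 2) → 0 H
  atom 3: C, bond orders sum to 4 (valence 4) → 0 H
  atom 4: O, bond orders sum to 2 (valence 2) → 0 H
  atom 5: aromatic c, 3 neighbours → 0 H
  atom 6: aromatic c, 3 neighbours → 0 H
  atom 7: C, bond orders sum to 3 (valence 4) → 1 H
  atom 8: O, bond orders sum to 2 (valence 2) → 0 H
  atom 9: aromatic c, 3 neighbours → 0 H
  atom 10: N, bond orders sum to 1 (valence 3) → 2 H
  atom 11: aromatic c, 2 neighbours → 1 H
  atom 12: aromatic n, 2 neighbours → 0 H
  atom 13: aromatic c, 2 neighbours → 1 H
Totals → C:8, H:8, N:2, O:3.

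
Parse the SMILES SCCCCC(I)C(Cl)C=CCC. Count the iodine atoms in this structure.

Scan the SMILES for I atoms (remember two-letter symbols like Cl and Br are single atoms).
Iodine count: 1.

1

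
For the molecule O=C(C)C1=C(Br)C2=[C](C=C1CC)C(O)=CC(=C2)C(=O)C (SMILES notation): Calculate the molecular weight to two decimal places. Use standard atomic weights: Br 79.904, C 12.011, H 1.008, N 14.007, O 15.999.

335.20 g/mol

First, the molecular formula is C16H15BrO3 (counting implicit H from valence).
  Br: 1 × 79.904 = 79.904
  C: 16 × 12.011 = 192.176
  H: 15 × 1.008 = 15.120
  O: 3 × 15.999 = 47.997
Sum: 1×79.904 + 16×12.011 + 15×1.008 + 3×15.999 = 335.197 → 335.20 g/mol.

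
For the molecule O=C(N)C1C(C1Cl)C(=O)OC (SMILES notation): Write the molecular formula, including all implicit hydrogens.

C6H8ClNO3

Walk through each heavy atom and fill implicit hydrogens from standard valence (C 4, N 3, O 2, S 2, halogen 1):
  atom 1: O, bond orders sum to 2 (valence 2) → 0 H
  atom 2: C, bond orders sum to 4 (valence 4) → 0 H
  atom 3: N, bond orders sum to 1 (valence 3) → 2 H
  atom 4: C, bond orders sum to 3 (valence 4) → 1 H
  atom 5: C, bond orders sum to 3 (valence 4) → 1 H
  atom 6: C, bond orders sum to 3 (valence 4) → 1 H
  atom 7: Cl (halogen, monovalent) → 0 H
  atom 8: C, bond orders sum to 4 (valence 4) → 0 H
  atom 9: O, bond orders sum to 2 (valence 2) → 0 H
  atom 10: O, bond orders sum to 2 (valence 2) → 0 H
  atom 11: C, bond orders sum to 1 (valence 4) → 3 H
Totals → C:6, H:8, Cl:1, N:1, O:3.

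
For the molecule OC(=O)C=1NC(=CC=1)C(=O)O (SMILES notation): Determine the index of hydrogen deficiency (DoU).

5

Degree of unsaturation = (number of rings) + (number of π bonds).
Ring closures in the SMILES: 1.
π bonds: 4 double bonds (each 1 DoU) → 4 DoU from unsaturation.
Total DoU = 1 + 4 = 5.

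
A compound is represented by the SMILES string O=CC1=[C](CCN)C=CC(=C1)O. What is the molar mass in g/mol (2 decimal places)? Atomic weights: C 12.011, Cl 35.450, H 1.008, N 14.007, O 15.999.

165.19 g/mol

First, the molecular formula is C9H11NO2 (counting implicit H from valence).
  C: 9 × 12.011 = 108.099
  H: 11 × 1.008 = 11.088
  N: 1 × 14.007 = 14.007
  O: 2 × 15.999 = 31.998
Sum: 9×12.011 + 11×1.008 + 1×14.007 + 2×15.999 = 165.192 → 165.19 g/mol.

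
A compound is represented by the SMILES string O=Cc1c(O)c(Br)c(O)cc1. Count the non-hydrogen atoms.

Every atom symbol written in the SMILES (organic subset) is one heavy atom; implicit H are not written.
Heavy atoms by element → Br:1, C:7, O:3.
Total: 11.

11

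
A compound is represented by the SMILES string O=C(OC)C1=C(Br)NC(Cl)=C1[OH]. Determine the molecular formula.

C6H5BrClNO3

Walk through each heavy atom and fill implicit hydrogens from standard valence (C 4, N 3, O 2, S 2, halogen 1):
  atom 1: O, bond orders sum to 2 (valence 2) → 0 H
  atom 2: C, bond orders sum to 4 (valence 4) → 0 H
  atom 3: O, bond orders sum to 2 (valence 2) → 0 H
  atom 4: C, bond orders sum to 1 (valence 4) → 3 H
  atom 5: C, bond orders sum to 4 (valence 4) → 0 H
  atom 6: C, bond orders sum to 4 (valence 4) → 0 H
  atom 7: Br (halogen, monovalent) → 0 H
  atom 8: N, bond orders sum to 2 (valence 3) → 1 H
  atom 9: C, bond orders sum to 4 (valence 4) → 0 H
  atom 10: Cl (halogen, monovalent) → 0 H
  atom 11: C, bond orders sum to 4 (valence 4) → 0 H
  atom 12: O with explicit H count 1
Totals → C:6, H:5, Br:1, Cl:1, N:1, O:3.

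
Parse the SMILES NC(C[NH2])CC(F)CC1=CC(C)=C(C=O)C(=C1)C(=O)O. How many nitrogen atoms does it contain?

2

Scan the SMILES for N atoms (remember two-letter symbols like Cl and Br are single atoms).
Nitrogen count: 2.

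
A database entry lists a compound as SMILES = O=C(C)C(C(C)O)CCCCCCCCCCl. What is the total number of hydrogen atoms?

Walk through each heavy atom and fill implicit hydrogens from standard valence (C 4, N 3, O 2, S 2, halogen 1):
  atom 1: O, bond orders sum to 2 (valence 2) → 0 H
  atom 2: C, bond orders sum to 4 (valence 4) → 0 H
  atom 3: C, bond orders sum to 1 (valence 4) → 3 H
  atom 4: C, bond orders sum to 3 (valence 4) → 1 H
  atom 5: C, bond orders sum to 3 (valence 4) → 1 H
  atom 6: C, bond orders sum to 1 (valence 4) → 3 H
  atom 7: O, bond orders sum to 1 (valence 2) → 1 H
  atom 8: C, bond orders sum to 2 (valence 4) → 2 H
  atom 9: C, bond orders sum to 2 (valence 4) → 2 H
  atom 10: C, bond orders sum to 2 (valence 4) → 2 H
  atom 11: C, bond orders sum to 2 (valence 4) → 2 H
  atom 12: C, bond orders sum to 2 (valence 4) → 2 H
  atom 13: C, bond orders sum to 2 (valence 4) → 2 H
  atom 14: C, bond orders sum to 2 (valence 4) → 2 H
  atom 15: C, bond orders sum to 2 (valence 4) → 2 H
  atom 16: C, bond orders sum to 2 (valence 4) → 2 H
  atom 17: Cl (halogen, monovalent) → 0 H
Total hydrogens: 27.

27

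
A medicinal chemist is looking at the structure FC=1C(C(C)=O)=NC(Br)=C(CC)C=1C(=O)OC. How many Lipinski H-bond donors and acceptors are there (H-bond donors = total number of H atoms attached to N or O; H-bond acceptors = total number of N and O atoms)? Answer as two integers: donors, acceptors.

Donors: find every N or O and count the H atoms it carries.
  atom 6 (O): bond orders sum to 2 → 0 H
  atom 7 (N): bond orders sum to 3 → 0 H
  atom 15 (O): bond orders sum to 2 → 0 H
  atom 16 (O): bond orders sum to 2 → 0 H
Lipinski HBD = 0.
Acceptors: N atoms = 1, O atoms = 3 → HBA = 4.

0, 4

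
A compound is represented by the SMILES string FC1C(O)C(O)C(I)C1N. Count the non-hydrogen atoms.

10

Every atom symbol written in the SMILES (organic subset) is one heavy atom; implicit H are not written.
Heavy atoms by element → C:5, F:1, I:1, N:1, O:2.
Total: 10.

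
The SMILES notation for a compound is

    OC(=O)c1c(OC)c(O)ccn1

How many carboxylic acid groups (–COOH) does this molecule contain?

The carboxylic acid motif appears at heavy-atom position 2 in the SMILES.
Other groups present: 1 ether, 1 hydroxyl.
Carboxylic acid count: 1.

1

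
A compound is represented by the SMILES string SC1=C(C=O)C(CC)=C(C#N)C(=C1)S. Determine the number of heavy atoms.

Every atom symbol written in the SMILES (organic subset) is one heavy atom; implicit H are not written.
Heavy atoms by element → C:10, N:1, O:1, S:2.
Total: 14.

14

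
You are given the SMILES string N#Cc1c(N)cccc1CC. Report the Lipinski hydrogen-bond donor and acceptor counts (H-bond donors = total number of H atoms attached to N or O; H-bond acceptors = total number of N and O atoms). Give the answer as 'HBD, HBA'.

2, 2

Donors: find every N or O and count the H atoms it carries.
  atom 1 (N): bond orders sum to 3 → 0 H
  atom 5 (N): bond orders sum to 1 → 2 H
Lipinski HBD = 2.
Acceptors: N atoms = 2, O atoms = 0 → HBA = 2.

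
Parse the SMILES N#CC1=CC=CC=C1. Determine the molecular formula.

C7H5N

Walk through each heavy atom and fill implicit hydrogens from standard valence (C 4, N 3, O 2, S 2, halogen 1):
  atom 1: N, bond orders sum to 3 (valence 3) → 0 H
  atom 2: C, bond orders sum to 4 (valence 4) → 0 H
  atom 3: C, bond orders sum to 4 (valence 4) → 0 H
  atom 4: C, bond orders sum to 3 (valence 4) → 1 H
  atom 5: C, bond orders sum to 3 (valence 4) → 1 H
  atom 6: C, bond orders sum to 3 (valence 4) → 1 H
  atom 7: C, bond orders sum to 3 (valence 4) → 1 H
  atom 8: C, bond orders sum to 3 (valence 4) → 1 H
Totals → C:7, H:5, N:1.
In Hill order: C7H5N.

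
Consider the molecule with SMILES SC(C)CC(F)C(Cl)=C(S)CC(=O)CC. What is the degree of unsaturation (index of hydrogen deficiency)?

Molecular formula: C10H16ClFOS2.
DoU = (2C + 2 + N − H − X) / 2, where X is the halogen count and O/S are ignored.
    = (2·10 + 2 + 0 − 16 − 2) / 2 = 4 / 2 = 2.

2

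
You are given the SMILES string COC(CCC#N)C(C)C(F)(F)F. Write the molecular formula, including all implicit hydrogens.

Walk through each heavy atom and fill implicit hydrogens from standard valence (C 4, N 3, O 2, S 2, halogen 1):
  atom 1: C, bond orders sum to 1 (valence 4) → 3 H
  atom 2: O, bond orders sum to 2 (valence 2) → 0 H
  atom 3: C, bond orders sum to 3 (valence 4) → 1 H
  atom 4: C, bond orders sum to 2 (valence 4) → 2 H
  atom 5: C, bond orders sum to 2 (valence 4) → 2 H
  atom 6: C, bond orders sum to 4 (valence 4) → 0 H
  atom 7: N, bond orders sum to 3 (valence 3) → 0 H
  atom 8: C, bond orders sum to 3 (valence 4) → 1 H
  atom 9: C, bond orders sum to 1 (valence 4) → 3 H
  atom 10: C, bond orders sum to 4 (valence 4) → 0 H
  atom 11: F (halogen, monovalent) → 0 H
  atom 12: F (halogen, monovalent) → 0 H
  atom 13: F (halogen, monovalent) → 0 H
Totals → C:8, H:12, F:3, N:1, O:1.
In Hill order: C8H12F3NO.

C8H12F3NO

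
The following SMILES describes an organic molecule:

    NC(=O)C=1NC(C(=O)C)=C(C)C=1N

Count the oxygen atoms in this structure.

Scan the SMILES for O atoms (remember two-letter symbols like Cl and Br are single atoms).
Oxygen count: 2.

2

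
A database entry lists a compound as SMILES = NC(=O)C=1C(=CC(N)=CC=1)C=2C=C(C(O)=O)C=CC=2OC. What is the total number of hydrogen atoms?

14

Walk through each heavy atom and fill implicit hydrogens from standard valence (C 4, N 3, O 2, S 2, halogen 1):
  atom 1: N, bond orders sum to 1 (valence 3) → 2 H
  atom 2: C, bond orders sum to 4 (valence 4) → 0 H
  atom 3: O, bond orders sum to 2 (valence 2) → 0 H
  atom 4: C, bond orders sum to 4 (valence 4) → 0 H
  atom 5: C, bond orders sum to 4 (valence 4) → 0 H
  atom 6: C, bond orders sum to 3 (valence 4) → 1 H
  atom 7: C, bond orders sum to 4 (valence 4) → 0 H
  atom 8: N, bond orders sum to 1 (valence 3) → 2 H
  atom 9: C, bond orders sum to 3 (valence 4) → 1 H
  atom 10: C, bond orders sum to 3 (valence 4) → 1 H
  atom 11: C, bond orders sum to 4 (valence 4) → 0 H
  atom 12: C, bond orders sum to 3 (valence 4) → 1 H
  atom 13: C, bond orders sum to 4 (valence 4) → 0 H
  atom 14: C, bond orders sum to 4 (valence 4) → 0 H
  atom 15: O, bond orders sum to 1 (valence 2) → 1 H
  atom 16: O, bond orders sum to 2 (valence 2) → 0 H
  atom 17: C, bond orders sum to 3 (valence 4) → 1 H
  atom 18: C, bond orders sum to 3 (valence 4) → 1 H
  atom 19: C, bond orders sum to 4 (valence 4) → 0 H
  atom 20: O, bond orders sum to 2 (valence 2) → 0 H
  atom 21: C, bond orders sum to 1 (valence 4) → 3 H
Total hydrogens: 14.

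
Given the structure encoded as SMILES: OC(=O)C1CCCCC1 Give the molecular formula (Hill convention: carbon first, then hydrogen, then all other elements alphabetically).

Walk through each heavy atom and fill implicit hydrogens from standard valence (C 4, N 3, O 2, S 2, halogen 1):
  atom 1: O, bond orders sum to 1 (valence 2) → 1 H
  atom 2: C, bond orders sum to 4 (valence 4) → 0 H
  atom 3: O, bond orders sum to 2 (valence 2) → 0 H
  atom 4: C, bond orders sum to 3 (valence 4) → 1 H
  atom 5: C, bond orders sum to 2 (valence 4) → 2 H
  atom 6: C, bond orders sum to 2 (valence 4) → 2 H
  atom 7: C, bond orders sum to 2 (valence 4) → 2 H
  atom 8: C, bond orders sum to 2 (valence 4) → 2 H
  atom 9: C, bond orders sum to 2 (valence 4) → 2 H
Totals → C:7, H:12, O:2.
In Hill order: C7H12O2.

C7H12O2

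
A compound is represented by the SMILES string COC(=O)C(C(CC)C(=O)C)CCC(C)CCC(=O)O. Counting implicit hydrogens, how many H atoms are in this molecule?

Walk through each heavy atom and fill implicit hydrogens from standard valence (C 4, N 3, O 2, S 2, halogen 1):
  atom 1: C, bond orders sum to 1 (valence 4) → 3 H
  atom 2: O, bond orders sum to 2 (valence 2) → 0 H
  atom 3: C, bond orders sum to 4 (valence 4) → 0 H
  atom 4: O, bond orders sum to 2 (valence 2) → 0 H
  atom 5: C, bond orders sum to 3 (valence 4) → 1 H
  atom 6: C, bond orders sum to 3 (valence 4) → 1 H
  atom 7: C, bond orders sum to 2 (valence 4) → 2 H
  atom 8: C, bond orders sum to 1 (valence 4) → 3 H
  atom 9: C, bond orders sum to 4 (valence 4) → 0 H
  atom 10: O, bond orders sum to 2 (valence 2) → 0 H
  atom 11: C, bond orders sum to 1 (valence 4) → 3 H
  atom 12: C, bond orders sum to 2 (valence 4) → 2 H
  atom 13: C, bond orders sum to 2 (valence 4) → 2 H
  atom 14: C, bond orders sum to 3 (valence 4) → 1 H
  atom 15: C, bond orders sum to 1 (valence 4) → 3 H
  atom 16: C, bond orders sum to 2 (valence 4) → 2 H
  atom 17: C, bond orders sum to 2 (valence 4) → 2 H
  atom 18: C, bond orders sum to 4 (valence 4) → 0 H
  atom 19: O, bond orders sum to 2 (valence 2) → 0 H
  atom 20: O, bond orders sum to 1 (valence 2) → 1 H
Total hydrogens: 26.

26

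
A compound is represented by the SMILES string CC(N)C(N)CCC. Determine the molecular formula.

Walk through each heavy atom and fill implicit hydrogens from standard valence (C 4, N 3, O 2, S 2, halogen 1):
  atom 1: C, bond orders sum to 1 (valence 4) → 3 H
  atom 2: C, bond orders sum to 3 (valence 4) → 1 H
  atom 3: N, bond orders sum to 1 (valence 3) → 2 H
  atom 4: C, bond orders sum to 3 (valence 4) → 1 H
  atom 5: N, bond orders sum to 1 (valence 3) → 2 H
  atom 6: C, bond orders sum to 2 (valence 4) → 2 H
  atom 7: C, bond orders sum to 2 (valence 4) → 2 H
  atom 8: C, bond orders sum to 1 (valence 4) → 3 H
Totals → C:6, H:16, N:2.

C6H16N2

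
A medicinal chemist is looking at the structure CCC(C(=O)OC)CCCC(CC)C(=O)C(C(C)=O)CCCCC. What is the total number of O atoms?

Scan the SMILES for O atoms (remember two-letter symbols like Cl and Br are single atoms).
Oxygen count: 4.

4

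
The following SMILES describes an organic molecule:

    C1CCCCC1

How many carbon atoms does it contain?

Count every carbon token in the SMILES (each C, including those in ring-closure positions and inside branches).
Carbon count: 6.

6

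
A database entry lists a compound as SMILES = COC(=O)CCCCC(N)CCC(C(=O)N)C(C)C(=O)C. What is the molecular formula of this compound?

C15H28N2O4

Walk through each heavy atom and fill implicit hydrogens from standard valence (C 4, N 3, O 2, S 2, halogen 1):
  atom 1: C, bond orders sum to 1 (valence 4) → 3 H
  atom 2: O, bond orders sum to 2 (valence 2) → 0 H
  atom 3: C, bond orders sum to 4 (valence 4) → 0 H
  atom 4: O, bond orders sum to 2 (valence 2) → 0 H
  atom 5: C, bond orders sum to 2 (valence 4) → 2 H
  atom 6: C, bond orders sum to 2 (valence 4) → 2 H
  atom 7: C, bond orders sum to 2 (valence 4) → 2 H
  atom 8: C, bond orders sum to 2 (valence 4) → 2 H
  atom 9: C, bond orders sum to 3 (valence 4) → 1 H
  atom 10: N, bond orders sum to 1 (valence 3) → 2 H
  atom 11: C, bond orders sum to 2 (valence 4) → 2 H
  atom 12: C, bond orders sum to 2 (valence 4) → 2 H
  atom 13: C, bond orders sum to 3 (valence 4) → 1 H
  atom 14: C, bond orders sum to 4 (valence 4) → 0 H
  atom 15: O, bond orders sum to 2 (valence 2) → 0 H
  atom 16: N, bond orders sum to 1 (valence 3) → 2 H
  atom 17: C, bond orders sum to 3 (valence 4) → 1 H
  atom 18: C, bond orders sum to 1 (valence 4) → 3 H
  atom 19: C, bond orders sum to 4 (valence 4) → 0 H
  atom 20: O, bond orders sum to 2 (valence 2) → 0 H
  atom 21: C, bond orders sum to 1 (valence 4) → 3 H
Totals → C:15, H:28, N:2, O:4.
In Hill order: C15H28N2O4.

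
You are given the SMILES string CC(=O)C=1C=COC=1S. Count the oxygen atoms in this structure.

Scan the SMILES for O atoms (remember two-letter symbols like Cl and Br are single atoms).
Oxygen count: 2.

2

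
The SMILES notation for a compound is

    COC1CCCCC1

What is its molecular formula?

C7H14O

Walk through each heavy atom and fill implicit hydrogens from standard valence (C 4, N 3, O 2, S 2, halogen 1):
  atom 1: C, bond orders sum to 1 (valence 4) → 3 H
  atom 2: O, bond orders sum to 2 (valence 2) → 0 H
  atom 3: C, bond orders sum to 3 (valence 4) → 1 H
  atom 4: C, bond orders sum to 2 (valence 4) → 2 H
  atom 5: C, bond orders sum to 2 (valence 4) → 2 H
  atom 6: C, bond orders sum to 2 (valence 4) → 2 H
  atom 7: C, bond orders sum to 2 (valence 4) → 2 H
  atom 8: C, bond orders sum to 2 (valence 4) → 2 H
Totals → C:7, H:14, O:1.
In Hill order: C7H14O.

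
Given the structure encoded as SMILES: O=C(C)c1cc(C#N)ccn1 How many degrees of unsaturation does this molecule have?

7

Molecular formula: C8H6N2O.
DoU = (2C + 2 + N − H − X) / 2, where X is the halogen count and O/S are ignored.
    = (2·8 + 2 + 2 − 6 − 0) / 2 = 14 / 2 = 7.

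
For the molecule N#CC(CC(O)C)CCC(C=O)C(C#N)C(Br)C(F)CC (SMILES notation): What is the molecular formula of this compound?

C15H22BrFN2O2

Walk through each heavy atom and fill implicit hydrogens from standard valence (C 4, N 3, O 2, S 2, halogen 1):
  atom 1: N, bond orders sum to 3 (valence 3) → 0 H
  atom 2: C, bond orders sum to 4 (valence 4) → 0 H
  atom 3: C, bond orders sum to 3 (valence 4) → 1 H
  atom 4: C, bond orders sum to 2 (valence 4) → 2 H
  atom 5: C, bond orders sum to 3 (valence 4) → 1 H
  atom 6: O, bond orders sum to 1 (valence 2) → 1 H
  atom 7: C, bond orders sum to 1 (valence 4) → 3 H
  atom 8: C, bond orders sum to 2 (valence 4) → 2 H
  atom 9: C, bond orders sum to 2 (valence 4) → 2 H
  atom 10: C, bond orders sum to 3 (valence 4) → 1 H
  atom 11: C, bond orders sum to 3 (valence 4) → 1 H
  atom 12: O, bond orders sum to 2 (valence 2) → 0 H
  atom 13: C, bond orders sum to 3 (valence 4) → 1 H
  atom 14: C, bond orders sum to 4 (valence 4) → 0 H
  atom 15: N, bond orders sum to 3 (valence 3) → 0 H
  atom 16: C, bond orders sum to 3 (valence 4) → 1 H
  atom 17: Br (halogen, monovalent) → 0 H
  atom 18: C, bond orders sum to 3 (valence 4) → 1 H
  atom 19: F (halogen, monovalent) → 0 H
  atom 20: C, bond orders sum to 2 (valence 4) → 2 H
  atom 21: C, bond orders sum to 1 (valence 4) → 3 H
Totals → C:15, H:22, Br:1, F:1, N:2, O:2.
In Hill order: C15H22BrFN2O2.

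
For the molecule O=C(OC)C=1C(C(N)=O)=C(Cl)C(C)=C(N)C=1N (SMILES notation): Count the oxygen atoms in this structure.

3

Scan the SMILES for O atoms (remember two-letter symbols like Cl and Br are single atoms).
Oxygen count: 3.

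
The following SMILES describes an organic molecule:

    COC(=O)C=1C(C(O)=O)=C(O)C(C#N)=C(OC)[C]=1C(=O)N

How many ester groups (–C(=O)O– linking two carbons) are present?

The ester motif appears at heavy-atom position 3 in the SMILES.
Other groups present: 1 amide, 1 carboxylic acid, 1 ether, 1 hydroxyl, 1 nitrile.
Ester count: 1.

1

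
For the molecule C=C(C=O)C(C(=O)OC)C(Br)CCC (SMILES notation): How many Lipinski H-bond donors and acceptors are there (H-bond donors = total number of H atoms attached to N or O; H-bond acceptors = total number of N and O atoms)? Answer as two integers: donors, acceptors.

0, 3

Donors: find every N or O and count the H atoms it carries.
  atom 4 (O): bond orders sum to 2 → 0 H
  atom 7 (O): bond orders sum to 2 → 0 H
  atom 8 (O): bond orders sum to 2 → 0 H
Lipinski HBD = 0.
Acceptors: N atoms = 0, O atoms = 3 → HBA = 3.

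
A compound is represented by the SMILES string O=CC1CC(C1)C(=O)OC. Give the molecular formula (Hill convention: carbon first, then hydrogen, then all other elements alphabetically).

Walk through each heavy atom and fill implicit hydrogens from standard valence (C 4, N 3, O 2, S 2, halogen 1):
  atom 1: O, bond orders sum to 2 (valence 2) → 0 H
  atom 2: C, bond orders sum to 3 (valence 4) → 1 H
  atom 3: C, bond orders sum to 3 (valence 4) → 1 H
  atom 4: C, bond orders sum to 2 (valence 4) → 2 H
  atom 5: C, bond orders sum to 3 (valence 4) → 1 H
  atom 6: C, bond orders sum to 2 (valence 4) → 2 H
  atom 7: C, bond orders sum to 4 (valence 4) → 0 H
  atom 8: O, bond orders sum to 2 (valence 2) → 0 H
  atom 9: O, bond orders sum to 2 (valence 2) → 0 H
  atom 10: C, bond orders sum to 1 (valence 4) → 3 H
Totals → C:7, H:10, O:3.

C7H10O3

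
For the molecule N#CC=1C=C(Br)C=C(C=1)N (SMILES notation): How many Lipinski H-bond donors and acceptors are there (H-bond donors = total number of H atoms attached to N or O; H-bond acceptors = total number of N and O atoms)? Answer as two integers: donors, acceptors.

Donors: find every N or O and count the H atoms it carries.
  atom 1 (N): bond orders sum to 3 → 0 H
  atom 10 (N): bond orders sum to 1 → 2 H
Lipinski HBD = 2.
Acceptors: N atoms = 2, O atoms = 0 → HBA = 2.

2, 2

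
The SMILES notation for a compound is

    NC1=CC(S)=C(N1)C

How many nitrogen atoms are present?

2

Scan the SMILES for N atoms (remember two-letter symbols like Cl and Br are single atoms).
Nitrogen count: 2.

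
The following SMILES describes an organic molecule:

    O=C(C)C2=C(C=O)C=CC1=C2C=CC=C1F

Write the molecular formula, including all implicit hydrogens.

Walk through each heavy atom and fill implicit hydrogens from standard valence (C 4, N 3, O 2, S 2, halogen 1):
  atom 1: O, bond orders sum to 2 (valence 2) → 0 H
  atom 2: C, bond orders sum to 4 (valence 4) → 0 H
  atom 3: C, bond orders sum to 1 (valence 4) → 3 H
  atom 4: C, bond orders sum to 4 (valence 4) → 0 H
  atom 5: C, bond orders sum to 4 (valence 4) → 0 H
  atom 6: C, bond orders sum to 3 (valence 4) → 1 H
  atom 7: O, bond orders sum to 2 (valence 2) → 0 H
  atom 8: C, bond orders sum to 3 (valence 4) → 1 H
  atom 9: C, bond orders sum to 3 (valence 4) → 1 H
  atom 10: C, bond orders sum to 4 (valence 4) → 0 H
  atom 11: C, bond orders sum to 4 (valence 4) → 0 H
  atom 12: C, bond orders sum to 3 (valence 4) → 1 H
  atom 13: C, bond orders sum to 3 (valence 4) → 1 H
  atom 14: C, bond orders sum to 3 (valence 4) → 1 H
  atom 15: C, bond orders sum to 4 (valence 4) → 0 H
  atom 16: F (halogen, monovalent) → 0 H
Totals → C:13, H:9, F:1, O:2.

C13H9FO2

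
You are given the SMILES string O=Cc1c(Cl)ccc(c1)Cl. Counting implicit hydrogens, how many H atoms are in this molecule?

Walk through each heavy atom and fill implicit hydrogens from standard valence (C 4, N 3, O 2, S 2, halogen 1); for lowercase aromatic atoms, an aromatic c carries 1 H when it has two neighbours and 0 H with three, and aromatic n carries 0 H:
  atom 1: O, bond orders sum to 2 (valence 2) → 0 H
  atom 2: C, bond orders sum to 3 (valence 4) → 1 H
  atom 3: aromatic c, 3 neighbours → 0 H
  atom 4: aromatic c, 3 neighbours → 0 H
  atom 5: Cl (halogen, monovalent) → 0 H
  atom 6: aromatic c, 2 neighbours → 1 H
  atom 7: aromatic c, 2 neighbours → 1 H
  atom 8: aromatic c, 3 neighbours → 0 H
  atom 9: aromatic c, 2 neighbours → 1 H
  atom 10: Cl (halogen, monovalent) → 0 H
Total hydrogens: 4.

4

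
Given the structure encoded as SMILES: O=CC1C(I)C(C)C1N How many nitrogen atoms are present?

1

Scan the SMILES for N atoms (remember two-letter symbols like Cl and Br are single atoms).
Nitrogen count: 1.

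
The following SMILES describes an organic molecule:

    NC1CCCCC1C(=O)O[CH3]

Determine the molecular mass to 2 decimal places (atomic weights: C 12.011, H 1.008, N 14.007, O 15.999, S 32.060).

157.21 g/mol

First, the molecular formula is C8H15NO2 (counting implicit H from valence).
  C: 8 × 12.011 = 96.088
  H: 15 × 1.008 = 15.120
  N: 1 × 14.007 = 14.007
  O: 2 × 15.999 = 31.998
Sum: 8×12.011 + 15×1.008 + 1×14.007 + 2×15.999 = 157.213 → 157.21 g/mol.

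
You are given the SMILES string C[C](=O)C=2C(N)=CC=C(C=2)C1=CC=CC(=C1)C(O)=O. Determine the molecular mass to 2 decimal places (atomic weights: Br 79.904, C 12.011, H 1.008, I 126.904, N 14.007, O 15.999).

255.27 g/mol

First, the molecular formula is C15H13NO3 (counting implicit H from valence).
  C: 15 × 12.011 = 180.165
  H: 13 × 1.008 = 13.104
  N: 1 × 14.007 = 14.007
  O: 3 × 15.999 = 47.997
Sum: 15×12.011 + 13×1.008 + 1×14.007 + 3×15.999 = 255.273 → 255.27 g/mol.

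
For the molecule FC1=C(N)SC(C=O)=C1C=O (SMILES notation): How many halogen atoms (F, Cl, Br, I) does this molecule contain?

Halogen atoms appear at heavy-atom position 1 (1×F).
Other groups present: 2 aldehyde, 1 primary amine.
Halogen count: 1.

1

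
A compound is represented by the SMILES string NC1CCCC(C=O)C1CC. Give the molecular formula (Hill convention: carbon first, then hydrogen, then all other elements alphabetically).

Walk through each heavy atom and fill implicit hydrogens from standard valence (C 4, N 3, O 2, S 2, halogen 1):
  atom 1: N, bond orders sum to 1 (valence 3) → 2 H
  atom 2: C, bond orders sum to 3 (valence 4) → 1 H
  atom 3: C, bond orders sum to 2 (valence 4) → 2 H
  atom 4: C, bond orders sum to 2 (valence 4) → 2 H
  atom 5: C, bond orders sum to 2 (valence 4) → 2 H
  atom 6: C, bond orders sum to 3 (valence 4) → 1 H
  atom 7: C, bond orders sum to 3 (valence 4) → 1 H
  atom 8: O, bond orders sum to 2 (valence 2) → 0 H
  atom 9: C, bond orders sum to 3 (valence 4) → 1 H
  atom 10: C, bond orders sum to 2 (valence 4) → 2 H
  atom 11: C, bond orders sum to 1 (valence 4) → 3 H
Totals → C:9, H:17, N:1, O:1.

C9H17NO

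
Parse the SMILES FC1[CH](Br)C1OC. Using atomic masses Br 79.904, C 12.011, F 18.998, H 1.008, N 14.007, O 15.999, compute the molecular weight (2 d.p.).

First, the molecular formula is C4H6BrFO (counting implicit H from valence).
  Br: 1 × 79.904 = 79.904
  C: 4 × 12.011 = 48.044
  F: 1 × 18.998 = 18.998
  H: 6 × 1.008 = 6.048
  O: 1 × 15.999 = 15.999
Sum: 1×79.904 + 4×12.011 + 1×18.998 + 6×1.008 + 1×15.999 = 168.993 → 168.99 g/mol.

168.99 g/mol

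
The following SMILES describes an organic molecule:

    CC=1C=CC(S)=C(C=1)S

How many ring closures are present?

In SMILES, each pair of matching ring-closure digits denotes one ring-closing bond; the number of such bonds equals the number of independent rings.
Ring-closure bonds here: 1.

1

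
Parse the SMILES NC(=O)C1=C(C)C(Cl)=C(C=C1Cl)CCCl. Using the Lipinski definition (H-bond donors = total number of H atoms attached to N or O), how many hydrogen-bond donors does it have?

Donors: find every N or O and count the H atoms it carries.
  atom 1 (N): bond orders sum to 1 → 2 H
  atom 3 (O): bond orders sum to 2 → 0 H
Lipinski HBD = 2.

2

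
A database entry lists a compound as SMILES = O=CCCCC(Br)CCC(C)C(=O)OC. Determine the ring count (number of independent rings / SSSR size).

0

In SMILES, each pair of matching ring-closure digits denotes one ring-closing bond; the number of such bonds equals the number of independent rings.
Ring-closure bonds here: 0.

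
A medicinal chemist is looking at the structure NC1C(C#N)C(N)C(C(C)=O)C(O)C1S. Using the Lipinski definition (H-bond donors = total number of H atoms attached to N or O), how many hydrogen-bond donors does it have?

5

Donors: find every N or O and count the H atoms it carries.
  atom 1 (N): bond orders sum to 1 → 2 H
  atom 5 (N): bond orders sum to 3 → 0 H
  atom 7 (N): bond orders sum to 1 → 2 H
  atom 11 (O): bond orders sum to 2 → 0 H
  atom 13 (O): bond orders sum to 1 → 1 H
Lipinski HBD = 5.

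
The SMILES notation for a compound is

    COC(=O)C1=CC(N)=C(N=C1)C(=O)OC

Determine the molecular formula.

C9H10N2O4

Walk through each heavy atom and fill implicit hydrogens from standard valence (C 4, N 3, O 2, S 2, halogen 1):
  atom 1: C, bond orders sum to 1 (valence 4) → 3 H
  atom 2: O, bond orders sum to 2 (valence 2) → 0 H
  atom 3: C, bond orders sum to 4 (valence 4) → 0 H
  atom 4: O, bond orders sum to 2 (valence 2) → 0 H
  atom 5: C, bond orders sum to 4 (valence 4) → 0 H
  atom 6: C, bond orders sum to 3 (valence 4) → 1 H
  atom 7: C, bond orders sum to 4 (valence 4) → 0 H
  atom 8: N, bond orders sum to 1 (valence 3) → 2 H
  atom 9: C, bond orders sum to 4 (valence 4) → 0 H
  atom 10: N, bond orders sum to 3 (valence 3) → 0 H
  atom 11: C, bond orders sum to 3 (valence 4) → 1 H
  atom 12: C, bond orders sum to 4 (valence 4) → 0 H
  atom 13: O, bond orders sum to 2 (valence 2) → 0 H
  atom 14: O, bond orders sum to 2 (valence 2) → 0 H
  atom 15: C, bond orders sum to 1 (valence 4) → 3 H
Totals → C:9, H:10, N:2, O:4.
In Hill order: C9H10N2O4.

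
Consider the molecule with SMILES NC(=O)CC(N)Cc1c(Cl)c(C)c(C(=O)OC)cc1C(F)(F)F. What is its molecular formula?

Walk through each heavy atom and fill implicit hydrogens from standard valence (C 4, N 3, O 2, S 2, halogen 1); for lowercase aromatic atoms, an aromatic c carries 1 H when it has two neighbours and 0 H with three, and aromatic n carries 0 H:
  atom 1: N, bond orders sum to 1 (valence 3) → 2 H
  atom 2: C, bond orders sum to 4 (valence 4) → 0 H
  atom 3: O, bond orders sum to 2 (valence 2) → 0 H
  atom 4: C, bond orders sum to 2 (valence 4) → 2 H
  atom 5: C, bond orders sum to 3 (valence 4) → 1 H
  atom 6: N, bond orders sum to 1 (valence 3) → 2 H
  atom 7: C, bond orders sum to 2 (valence 4) → 2 H
  atom 8: aromatic c, 3 neighbours → 0 H
  atom 9: aromatic c, 3 neighbours → 0 H
  atom 10: Cl (halogen, monovalent) → 0 H
  atom 11: aromatic c, 3 neighbours → 0 H
  atom 12: C, bond orders sum to 1 (valence 4) → 3 H
  atom 13: aromatic c, 3 neighbours → 0 H
  atom 14: C, bond orders sum to 4 (valence 4) → 0 H
  atom 15: O, bond orders sum to 2 (valence 2) → 0 H
  atom 16: O, bond orders sum to 2 (valence 2) → 0 H
  atom 17: C, bond orders sum to 1 (valence 4) → 3 H
  atom 18: aromatic c, 2 neighbours → 1 H
  atom 19: aromatic c, 3 neighbours → 0 H
  atom 20: C, bond orders sum to 4 (valence 4) → 0 H
  atom 21: F (halogen, monovalent) → 0 H
  atom 22: F (halogen, monovalent) → 0 H
  atom 23: F (halogen, monovalent) → 0 H
Totals → C:14, H:16, Cl:1, F:3, N:2, O:3.

C14H16ClF3N2O3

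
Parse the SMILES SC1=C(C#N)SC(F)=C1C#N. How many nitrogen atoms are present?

Scan the SMILES for N atoms (remember two-letter symbols like Cl and Br are single atoms).
Nitrogen count: 2.

2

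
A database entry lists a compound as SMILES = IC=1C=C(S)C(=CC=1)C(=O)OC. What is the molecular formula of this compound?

Walk through each heavy atom and fill implicit hydrogens from standard valence (C 4, N 3, O 2, S 2, halogen 1):
  atom 1: I (halogen, monovalent) → 0 H
  atom 2: C, bond orders sum to 4 (valence 4) → 0 H
  atom 3: C, bond orders sum to 3 (valence 4) → 1 H
  atom 4: C, bond orders sum to 4 (valence 4) → 0 H
  atom 5: S, bond orders sum to 1 (valence 2) → 1 H
  atom 6: C, bond orders sum to 4 (valence 4) → 0 H
  atom 7: C, bond orders sum to 3 (valence 4) → 1 H
  atom 8: C, bond orders sum to 3 (valence 4) → 1 H
  atom 9: C, bond orders sum to 4 (valence 4) → 0 H
  atom 10: O, bond orders sum to 2 (valence 2) → 0 H
  atom 11: O, bond orders sum to 2 (valence 2) → 0 H
  atom 12: C, bond orders sum to 1 (valence 4) → 3 H
Totals → C:8, H:7, I:1, O:2, S:1.

C8H7IO2S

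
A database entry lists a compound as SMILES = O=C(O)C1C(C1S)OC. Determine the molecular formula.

C5H8O3S

Walk through each heavy atom and fill implicit hydrogens from standard valence (C 4, N 3, O 2, S 2, halogen 1):
  atom 1: O, bond orders sum to 2 (valence 2) → 0 H
  atom 2: C, bond orders sum to 4 (valence 4) → 0 H
  atom 3: O, bond orders sum to 1 (valence 2) → 1 H
  atom 4: C, bond orders sum to 3 (valence 4) → 1 H
  atom 5: C, bond orders sum to 3 (valence 4) → 1 H
  atom 6: C, bond orders sum to 3 (valence 4) → 1 H
  atom 7: S, bond orders sum to 1 (valence 2) → 1 H
  atom 8: O, bond orders sum to 2 (valence 2) → 0 H
  atom 9: C, bond orders sum to 1 (valence 4) → 3 H
Totals → C:5, H:8, O:3, S:1.
In Hill order: C5H8O3S.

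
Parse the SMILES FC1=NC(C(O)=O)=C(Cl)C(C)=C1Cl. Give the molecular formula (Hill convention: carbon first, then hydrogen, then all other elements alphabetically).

C7H4Cl2FNO2

Walk through each heavy atom and fill implicit hydrogens from standard valence (C 4, N 3, O 2, S 2, halogen 1):
  atom 1: F (halogen, monovalent) → 0 H
  atom 2: C, bond orders sum to 4 (valence 4) → 0 H
  atom 3: N, bond orders sum to 3 (valence 3) → 0 H
  atom 4: C, bond orders sum to 4 (valence 4) → 0 H
  atom 5: C, bond orders sum to 4 (valence 4) → 0 H
  atom 6: O, bond orders sum to 1 (valence 2) → 1 H
  atom 7: O, bond orders sum to 2 (valence 2) → 0 H
  atom 8: C, bond orders sum to 4 (valence 4) → 0 H
  atom 9: Cl (halogen, monovalent) → 0 H
  atom 10: C, bond orders sum to 4 (valence 4) → 0 H
  atom 11: C, bond orders sum to 1 (valence 4) → 3 H
  atom 12: C, bond orders sum to 4 (valence 4) → 0 H
  atom 13: Cl (halogen, monovalent) → 0 H
Totals → C:7, H:4, Cl:2, F:1, N:1, O:2.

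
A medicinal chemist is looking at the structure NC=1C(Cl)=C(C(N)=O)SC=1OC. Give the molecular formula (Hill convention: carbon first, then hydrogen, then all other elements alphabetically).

Walk through each heavy atom and fill implicit hydrogens from standard valence (C 4, N 3, O 2, S 2, halogen 1):
  atom 1: N, bond orders sum to 1 (valence 3) → 2 H
  atom 2: C, bond orders sum to 4 (valence 4) → 0 H
  atom 3: C, bond orders sum to 4 (valence 4) → 0 H
  atom 4: Cl (halogen, monovalent) → 0 H
  atom 5: C, bond orders sum to 4 (valence 4) → 0 H
  atom 6: C, bond orders sum to 4 (valence 4) → 0 H
  atom 7: N, bond orders sum to 1 (valence 3) → 2 H
  atom 8: O, bond orders sum to 2 (valence 2) → 0 H
  atom 9: S, bond orders sum to 2 (valence 2) → 0 H
  atom 10: C, bond orders sum to 4 (valence 4) → 0 H
  atom 11: O, bond orders sum to 2 (valence 2) → 0 H
  atom 12: C, bond orders sum to 1 (valence 4) → 3 H
Totals → C:6, H:7, Cl:1, N:2, O:2, S:1.
In Hill order: C6H7ClN2O2S.

C6H7ClN2O2S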